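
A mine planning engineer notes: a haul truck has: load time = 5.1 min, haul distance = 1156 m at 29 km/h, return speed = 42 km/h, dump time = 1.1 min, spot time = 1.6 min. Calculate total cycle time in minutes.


11.8432 min

Convert haul speed to m/min: 29 * 1000/60 = 483.3333333 m/min
Haul time = 1156 / 483.3333333 = 2.391724138 min
Convert return speed to m/min: 42 * 1000/60 = 700 m/min
Return time = 1156 / 700 = 1.651428571 min
Total cycle time:
= 5.1 + 2.391724138 + 1.1 + 1.651428571 + 1.6
= 11.8432 min


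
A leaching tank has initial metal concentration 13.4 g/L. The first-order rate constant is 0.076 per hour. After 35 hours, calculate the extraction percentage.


93.0052%

Compute the exponent:
-k * t = -0.076 * 35 = -2.66
Remaining concentration:
C = 13.4 * exp(-2.66)
= 13.4 * 0.06994822174
= 0.9373061714 g/L
Extracted = 13.4 - 0.9373061714 = 12.46269383 g/L
Extraction % = 12.46269383 / 13.4 * 100
= 93.0052%


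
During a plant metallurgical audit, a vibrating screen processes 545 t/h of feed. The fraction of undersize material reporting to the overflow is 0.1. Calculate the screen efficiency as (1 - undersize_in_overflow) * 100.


Screen efficiency = (1 - fraction of undersize in overflow) * 100
= (1 - 0.1) * 100
= 0.9 * 100
= 90.0%

90.0%


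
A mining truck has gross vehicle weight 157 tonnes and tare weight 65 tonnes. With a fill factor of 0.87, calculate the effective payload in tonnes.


80.04 tonnes

Maximum payload = gross - tare
= 157 - 65 = 92 tonnes
Effective payload = max payload * fill factor
= 92 * 0.87
= 80.04 tonnes


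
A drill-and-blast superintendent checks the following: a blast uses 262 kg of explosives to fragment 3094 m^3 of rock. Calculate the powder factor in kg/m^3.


0.0847 kg/m^3

Powder factor = explosive mass / rock volume
= 262 / 3094
= 0.0847 kg/m^3


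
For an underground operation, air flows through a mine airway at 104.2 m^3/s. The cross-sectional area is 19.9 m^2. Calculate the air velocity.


5.2362 m/s

Velocity = flow rate / cross-sectional area
= 104.2 / 19.9
= 5.2362 m/s


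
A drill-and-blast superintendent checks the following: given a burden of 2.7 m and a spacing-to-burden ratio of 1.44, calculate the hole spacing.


3.888 m

Spacing = burden * ratio
= 2.7 * 1.44
= 3.888 m


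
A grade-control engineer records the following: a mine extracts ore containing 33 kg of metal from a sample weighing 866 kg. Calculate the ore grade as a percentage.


Ore grade = (metal mass / ore mass) * 100
= (33 / 866) * 100
= 0.03810623557 * 100
= 3.8106%

3.8106%


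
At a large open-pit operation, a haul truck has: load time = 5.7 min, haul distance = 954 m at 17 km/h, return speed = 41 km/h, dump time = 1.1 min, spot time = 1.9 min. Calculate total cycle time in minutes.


13.4632 min

Convert haul speed to m/min: 17 * 1000/60 = 283.3333333 m/min
Haul time = 954 / 283.3333333 = 3.367058824 min
Convert return speed to m/min: 41 * 1000/60 = 683.3333333 m/min
Return time = 954 / 683.3333333 = 1.396097561 min
Total cycle time:
= 5.7 + 3.367058824 + 1.1 + 1.396097561 + 1.9
= 13.4632 min


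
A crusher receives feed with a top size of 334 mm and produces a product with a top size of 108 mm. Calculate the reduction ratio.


Reduction ratio = feed size / product size
= 334 / 108
= 3.0926

3.0926


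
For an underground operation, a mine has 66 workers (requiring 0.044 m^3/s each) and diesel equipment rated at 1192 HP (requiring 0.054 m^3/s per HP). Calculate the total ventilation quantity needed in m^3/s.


Airflow for workers:
Q_people = 66 * 0.044 = 2.904 m^3/s
Airflow for diesel equipment:
Q_diesel = 1192 * 0.054 = 64.368 m^3/s
Total ventilation:
Q_total = 2.904 + 64.368
= 67.272 m^3/s

67.272 m^3/s


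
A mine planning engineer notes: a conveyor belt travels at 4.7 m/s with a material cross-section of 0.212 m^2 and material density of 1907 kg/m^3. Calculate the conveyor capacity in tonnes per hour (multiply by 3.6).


6840.4853 t/h

Volumetric flow = speed * area
= 4.7 * 0.212 = 0.9964 m^3/s
Mass flow = volumetric * density
= 0.9964 * 1907 = 1900.1348 kg/s
Convert to t/h: multiply by 3.6
Capacity = 1900.1348 * 3.6
= 6840.4853 t/h


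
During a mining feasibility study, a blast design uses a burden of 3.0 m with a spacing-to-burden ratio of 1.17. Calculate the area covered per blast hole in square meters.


First, find the spacing:
Spacing = burden * ratio = 3.0 * 1.17
= 3.51 m
Then, calculate the area:
Area = burden * spacing = 3.0 * 3.51
= 10.53 m^2

10.53 m^2


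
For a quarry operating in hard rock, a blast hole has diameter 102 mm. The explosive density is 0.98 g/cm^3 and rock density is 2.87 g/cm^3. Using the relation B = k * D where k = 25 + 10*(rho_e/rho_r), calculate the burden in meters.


First, compute k:
rho_e / rho_r = 0.98 / 2.87 = 0.3414634146
k = 25 + 10 * 0.3414634146 = 28.41463415
Then, compute burden:
B = k * D / 1000 = 28.41463415 * 102 / 1000
= 2898.292683 / 1000
= 2.8983 m

2.8983 m


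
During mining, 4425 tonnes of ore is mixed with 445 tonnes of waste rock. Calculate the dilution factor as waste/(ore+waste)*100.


Total material = ore + waste
= 4425 + 445 = 4870 tonnes
Dilution = waste / total * 100
= 445 / 4870 * 100
= 0.09137577002 * 100
= 9.1376%

9.1376%


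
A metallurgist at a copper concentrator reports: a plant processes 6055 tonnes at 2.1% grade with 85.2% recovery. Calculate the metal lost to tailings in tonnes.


Total metal in feed:
= 6055 * 2.1 / 100 = 127.155 tonnes
Metal recovered:
= 127.155 * 85.2 / 100 = 108.33606 tonnes
Metal lost to tailings:
= 127.155 - 108.33606
= 18.8189 tonnes

18.8189 tonnes


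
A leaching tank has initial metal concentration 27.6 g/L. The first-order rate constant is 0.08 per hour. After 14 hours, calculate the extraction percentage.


67.372%

Compute the exponent:
-k * t = -0.08 * 14 = -1.12
Remaining concentration:
C = 27.6 * exp(-1.12)
= 27.6 * 0.3262797946
= 9.005322332 g/L
Extracted = 27.6 - 9.005322332 = 18.59467767 g/L
Extraction % = 18.59467767 / 27.6 * 100
= 67.372%


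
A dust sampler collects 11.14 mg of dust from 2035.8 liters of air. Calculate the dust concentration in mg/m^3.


Convert liters to m^3: 1 m^3 = 1000 L
Concentration = mass / volume * 1000
= 11.14 / 2035.8 * 1000
= 0.0054720503 * 1000
= 5.4721 mg/m^3

5.4721 mg/m^3


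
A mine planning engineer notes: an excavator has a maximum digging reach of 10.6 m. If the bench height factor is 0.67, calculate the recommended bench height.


Bench height = reach * factor
= 10.6 * 0.67
= 7.102 m

7.102 m


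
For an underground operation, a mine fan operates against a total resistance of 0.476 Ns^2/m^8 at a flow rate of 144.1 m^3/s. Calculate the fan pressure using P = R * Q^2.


Compute Q^2:
Q^2 = 144.1^2 = 20764.81
Compute pressure:
P = R * Q^2 = 0.476 * 20764.81
= 9884.0496 Pa

9884.0496 Pa


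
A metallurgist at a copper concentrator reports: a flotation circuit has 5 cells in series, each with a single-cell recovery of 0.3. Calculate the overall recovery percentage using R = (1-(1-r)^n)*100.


83.193%

Complement of single-cell recovery:
1 - r = 1 - 0.3 = 0.7
Raise to power n:
(1 - r)^5 = 0.7^5 = 0.16807
Overall recovery:
R = (1 - 0.16807) * 100
= 83.193%


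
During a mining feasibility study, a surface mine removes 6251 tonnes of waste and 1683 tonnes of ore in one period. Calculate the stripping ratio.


Stripping ratio = waste tonnage / ore tonnage
= 6251 / 1683
= 3.7142

3.7142


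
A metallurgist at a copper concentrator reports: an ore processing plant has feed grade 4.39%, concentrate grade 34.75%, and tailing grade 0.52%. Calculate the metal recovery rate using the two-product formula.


Using the two-product formula:
R = 100 * c * (f - t) / (f * (c - t))
Numerator = 100 * 34.75 * (4.39 - 0.52)
= 100 * 34.75 * 3.87
= 13448.25
Denominator = 4.39 * (34.75 - 0.52)
= 4.39 * 34.23
= 150.2697
R = 13448.25 / 150.2697
= 89.4941%

89.4941%


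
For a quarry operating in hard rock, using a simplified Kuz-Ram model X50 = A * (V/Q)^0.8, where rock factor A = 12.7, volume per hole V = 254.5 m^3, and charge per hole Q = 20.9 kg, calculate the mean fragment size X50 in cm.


93.8074 cm

Compute V/Q:
V/Q = 254.5 / 20.9 = 12.17703349
Raise to the power 0.8:
(V/Q)^0.8 = 12.17703349^0.8 = 7.386406427
Multiply by A:
X50 = 12.7 * 7.386406427
= 93.8074 cm


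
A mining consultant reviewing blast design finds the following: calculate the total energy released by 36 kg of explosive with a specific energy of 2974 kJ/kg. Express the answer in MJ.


Energy = mass * specific_energy / 1000
= 36 * 2974 / 1000
= 107064 / 1000
= 107.064 MJ

107.064 MJ


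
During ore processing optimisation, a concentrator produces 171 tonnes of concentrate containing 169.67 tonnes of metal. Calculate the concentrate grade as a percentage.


Grade = (metal in concentrate / concentrate mass) * 100
= (169.67 / 171) * 100
= 0.9922222222 * 100
= 99.2222%

99.2222%


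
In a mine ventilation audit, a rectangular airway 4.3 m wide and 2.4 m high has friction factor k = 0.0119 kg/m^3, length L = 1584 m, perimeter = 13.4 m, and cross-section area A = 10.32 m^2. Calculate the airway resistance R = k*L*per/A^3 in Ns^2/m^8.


Compute the numerator:
k * L * per = 0.0119 * 1584 * 13.4
= 252.58464
Compute the denominator:
A^3 = 10.32^3 = 1099.104768
Resistance:
R = 252.58464 / 1099.104768
= 0.2298 Ns^2/m^8

0.2298 Ns^2/m^8


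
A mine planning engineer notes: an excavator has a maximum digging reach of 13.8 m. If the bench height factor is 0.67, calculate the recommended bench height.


9.246 m

Bench height = reach * factor
= 13.8 * 0.67
= 9.246 m


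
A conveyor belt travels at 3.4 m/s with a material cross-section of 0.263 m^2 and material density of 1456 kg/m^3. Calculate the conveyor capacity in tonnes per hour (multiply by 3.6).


4687.0387 t/h

Volumetric flow = speed * area
= 3.4 * 0.263 = 0.8942 m^3/s
Mass flow = volumetric * density
= 0.8942 * 1456 = 1301.9552 kg/s
Convert to t/h: multiply by 3.6
Capacity = 1301.9552 * 3.6
= 4687.0387 t/h


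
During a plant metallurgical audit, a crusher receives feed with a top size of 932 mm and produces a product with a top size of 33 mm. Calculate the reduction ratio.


Reduction ratio = feed size / product size
= 932 / 33
= 28.2424

28.2424


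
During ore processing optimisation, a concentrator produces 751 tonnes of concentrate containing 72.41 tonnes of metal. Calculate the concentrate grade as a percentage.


Grade = (metal in concentrate / concentrate mass) * 100
= (72.41 / 751) * 100
= 0.09641810919 * 100
= 9.6418%

9.6418%


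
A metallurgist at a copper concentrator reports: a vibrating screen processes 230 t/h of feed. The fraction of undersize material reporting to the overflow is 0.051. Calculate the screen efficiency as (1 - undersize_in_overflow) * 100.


Screen efficiency = (1 - fraction of undersize in overflow) * 100
= (1 - 0.051) * 100
= 0.949 * 100
= 94.9%

94.9%


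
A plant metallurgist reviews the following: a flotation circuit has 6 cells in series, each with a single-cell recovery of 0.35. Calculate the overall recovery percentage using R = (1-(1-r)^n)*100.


92.4581%

Complement of single-cell recovery:
1 - r = 1 - 0.35 = 0.65
Raise to power n:
(1 - r)^6 = 0.65^6 = 0.07541889063
Overall recovery:
R = (1 - 0.07541889063) * 100
= 92.4581%


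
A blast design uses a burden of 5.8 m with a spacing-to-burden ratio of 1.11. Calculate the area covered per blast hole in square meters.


First, find the spacing:
Spacing = burden * ratio = 5.8 * 1.11
= 6.438 m
Then, calculate the area:
Area = burden * spacing = 5.8 * 6.438
= 37.3404 m^2

37.3404 m^2


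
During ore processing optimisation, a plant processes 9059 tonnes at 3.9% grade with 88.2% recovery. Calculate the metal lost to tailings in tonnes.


41.6895 tonnes

Total metal in feed:
= 9059 * 3.9 / 100 = 353.301 tonnes
Metal recovered:
= 353.301 * 88.2 / 100 = 311.611482 tonnes
Metal lost to tailings:
= 353.301 - 311.611482
= 41.6895 tonnes


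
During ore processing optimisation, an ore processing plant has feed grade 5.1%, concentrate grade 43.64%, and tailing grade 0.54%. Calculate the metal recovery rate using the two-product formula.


Using the two-product formula:
R = 100 * c * (f - t) / (f * (c - t))
Numerator = 100 * 43.64 * (5.1 - 0.54)
= 100 * 43.64 * 4.56
= 19899.84
Denominator = 5.1 * (43.64 - 0.54)
= 5.1 * 43.1
= 219.81
R = 19899.84 / 219.81
= 90.532%

90.532%


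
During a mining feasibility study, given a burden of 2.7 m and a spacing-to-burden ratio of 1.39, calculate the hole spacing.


3.753 m

Spacing = burden * ratio
= 2.7 * 1.39
= 3.753 m


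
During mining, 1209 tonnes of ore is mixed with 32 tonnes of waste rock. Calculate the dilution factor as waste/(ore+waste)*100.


Total material = ore + waste
= 1209 + 32 = 1241 tonnes
Dilution = waste / total * 100
= 32 / 1241 * 100
= 0.02578565673 * 100
= 2.5786%

2.5786%


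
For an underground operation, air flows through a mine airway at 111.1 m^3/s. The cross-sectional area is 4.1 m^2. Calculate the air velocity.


Velocity = flow rate / cross-sectional area
= 111.1 / 4.1
= 27.0976 m/s

27.0976 m/s


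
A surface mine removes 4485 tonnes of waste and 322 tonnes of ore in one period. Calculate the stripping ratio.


13.9286

Stripping ratio = waste tonnage / ore tonnage
= 4485 / 322
= 13.9286


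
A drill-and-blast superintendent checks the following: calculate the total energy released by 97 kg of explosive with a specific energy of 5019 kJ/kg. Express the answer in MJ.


486.843 MJ

Energy = mass * specific_energy / 1000
= 97 * 5019 / 1000
= 486843 / 1000
= 486.843 MJ


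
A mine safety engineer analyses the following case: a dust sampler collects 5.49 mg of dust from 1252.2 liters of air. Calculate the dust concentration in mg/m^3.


4.3843 mg/m^3

Convert liters to m^3: 1 m^3 = 1000 L
Concentration = mass / volume * 1000
= 5.49 / 1252.2 * 1000
= 0.004384283661 * 1000
= 4.3843 mg/m^3


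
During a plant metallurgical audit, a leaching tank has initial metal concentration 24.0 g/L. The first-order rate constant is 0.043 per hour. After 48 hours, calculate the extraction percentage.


Compute the exponent:
-k * t = -0.043 * 48 = -2.064
Remaining concentration:
C = 24.0 * exp(-2.064)
= 24.0 * 0.1269451723
= 3.046684135 g/L
Extracted = 24.0 - 3.046684135 = 20.95331587 g/L
Extraction % = 20.95331587 / 24.0 * 100
= 87.3055%

87.3055%


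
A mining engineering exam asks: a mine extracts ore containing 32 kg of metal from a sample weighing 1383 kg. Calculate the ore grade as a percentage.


Ore grade = (metal mass / ore mass) * 100
= (32 / 1383) * 100
= 0.02313810557 * 100
= 2.3138%

2.3138%


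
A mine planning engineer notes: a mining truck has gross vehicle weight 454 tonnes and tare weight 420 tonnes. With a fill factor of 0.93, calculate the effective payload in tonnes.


Maximum payload = gross - tare
= 454 - 420 = 34 tonnes
Effective payload = max payload * fill factor
= 34 * 0.93
= 31.62 tonnes

31.62 tonnes


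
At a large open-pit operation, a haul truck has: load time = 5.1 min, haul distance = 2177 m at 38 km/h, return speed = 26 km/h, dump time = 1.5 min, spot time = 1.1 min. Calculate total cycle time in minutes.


16.1612 min

Convert haul speed to m/min: 38 * 1000/60 = 633.3333333 m/min
Haul time = 2177 / 633.3333333 = 3.437368421 min
Convert return speed to m/min: 26 * 1000/60 = 433.3333333 m/min
Return time = 2177 / 433.3333333 = 5.023846154 min
Total cycle time:
= 5.1 + 3.437368421 + 1.5 + 5.023846154 + 1.1
= 16.1612 min


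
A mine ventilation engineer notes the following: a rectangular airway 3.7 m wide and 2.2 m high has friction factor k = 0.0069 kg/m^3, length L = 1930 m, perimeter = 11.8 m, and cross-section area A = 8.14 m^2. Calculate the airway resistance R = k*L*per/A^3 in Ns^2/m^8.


Compute the numerator:
k * L * per = 0.0069 * 1930 * 11.8
= 157.1406
Compute the denominator:
A^3 = 8.14^3 = 539.353144
Resistance:
R = 157.1406 / 539.353144
= 0.2914 Ns^2/m^8

0.2914 Ns^2/m^8


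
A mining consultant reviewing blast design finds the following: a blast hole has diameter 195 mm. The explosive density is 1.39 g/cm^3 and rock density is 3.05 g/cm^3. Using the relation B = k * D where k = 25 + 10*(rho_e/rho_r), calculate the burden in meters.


5.7637 m

First, compute k:
rho_e / rho_r = 1.39 / 3.05 = 0.4557377049
k = 25 + 10 * 0.4557377049 = 29.55737705
Then, compute burden:
B = k * D / 1000 = 29.55737705 * 195 / 1000
= 5763.688525 / 1000
= 5.7637 m


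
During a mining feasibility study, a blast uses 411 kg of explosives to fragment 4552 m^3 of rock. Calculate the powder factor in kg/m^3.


0.0903 kg/m^3

Powder factor = explosive mass / rock volume
= 411 / 4552
= 0.0903 kg/m^3


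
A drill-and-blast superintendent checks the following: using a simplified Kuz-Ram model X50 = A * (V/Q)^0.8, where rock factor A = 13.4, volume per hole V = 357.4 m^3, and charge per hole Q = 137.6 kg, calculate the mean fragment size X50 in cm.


28.7563 cm

Compute V/Q:
V/Q = 357.4 / 137.6 = 2.597383721
Raise to the power 0.8:
(V/Q)^0.8 = 2.597383721^0.8 = 2.145995917
Multiply by A:
X50 = 13.4 * 2.145995917
= 28.7563 cm


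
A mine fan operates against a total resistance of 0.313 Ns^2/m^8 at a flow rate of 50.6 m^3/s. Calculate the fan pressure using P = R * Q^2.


801.3927 Pa

Compute Q^2:
Q^2 = 50.6^2 = 2560.36
Compute pressure:
P = R * Q^2 = 0.313 * 2560.36
= 801.3927 Pa


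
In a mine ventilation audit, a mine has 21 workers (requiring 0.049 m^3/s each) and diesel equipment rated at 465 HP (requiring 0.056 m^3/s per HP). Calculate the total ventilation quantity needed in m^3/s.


Airflow for workers:
Q_people = 21 * 0.049 = 1.029 m^3/s
Airflow for diesel equipment:
Q_diesel = 465 * 0.056 = 26.04 m^3/s
Total ventilation:
Q_total = 1.029 + 26.04
= 27.069 m^3/s

27.069 m^3/s


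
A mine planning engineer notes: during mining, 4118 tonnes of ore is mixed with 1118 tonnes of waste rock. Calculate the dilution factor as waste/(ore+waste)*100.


Total material = ore + waste
= 4118 + 1118 = 5236 tonnes
Dilution = waste / total * 100
= 1118 / 5236 * 100
= 0.2135217723 * 100
= 21.3522%

21.3522%


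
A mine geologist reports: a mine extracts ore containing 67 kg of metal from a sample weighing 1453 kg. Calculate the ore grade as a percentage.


Ore grade = (metal mass / ore mass) * 100
= (67 / 1453) * 100
= 0.04611149346 * 100
= 4.6111%

4.6111%


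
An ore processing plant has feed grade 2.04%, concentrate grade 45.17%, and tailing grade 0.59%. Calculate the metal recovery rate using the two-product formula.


72.0191%

Using the two-product formula:
R = 100 * c * (f - t) / (f * (c - t))
Numerator = 100 * 45.17 * (2.04 - 0.59)
= 100 * 45.17 * 1.45
= 6549.65
Denominator = 2.04 * (45.17 - 0.59)
= 2.04 * 44.58
= 90.9432
R = 6549.65 / 90.9432
= 72.0191%


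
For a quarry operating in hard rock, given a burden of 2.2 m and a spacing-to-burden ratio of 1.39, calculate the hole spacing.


Spacing = burden * ratio
= 2.2 * 1.39
= 3.058 m

3.058 m


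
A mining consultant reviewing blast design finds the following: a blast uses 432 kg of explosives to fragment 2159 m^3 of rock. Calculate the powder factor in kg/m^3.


Powder factor = explosive mass / rock volume
= 432 / 2159
= 0.2001 kg/m^3

0.2001 kg/m^3


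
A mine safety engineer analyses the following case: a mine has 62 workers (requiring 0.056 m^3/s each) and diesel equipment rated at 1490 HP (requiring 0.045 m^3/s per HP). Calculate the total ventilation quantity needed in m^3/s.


70.522 m^3/s

Airflow for workers:
Q_people = 62 * 0.056 = 3.472 m^3/s
Airflow for diesel equipment:
Q_diesel = 1490 * 0.045 = 67.05 m^3/s
Total ventilation:
Q_total = 3.472 + 67.05
= 70.522 m^3/s


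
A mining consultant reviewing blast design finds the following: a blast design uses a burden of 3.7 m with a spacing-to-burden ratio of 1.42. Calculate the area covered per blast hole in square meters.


19.4398 m^2

First, find the spacing:
Spacing = burden * ratio = 3.7 * 1.42
= 5.254 m
Then, calculate the area:
Area = burden * spacing = 3.7 * 5.254
= 19.4398 m^2


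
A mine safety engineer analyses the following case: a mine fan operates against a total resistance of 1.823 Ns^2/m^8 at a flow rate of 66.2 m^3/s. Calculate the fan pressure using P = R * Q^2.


7989.1881 Pa

Compute Q^2:
Q^2 = 66.2^2 = 4382.44
Compute pressure:
P = R * Q^2 = 1.823 * 4382.44
= 7989.1881 Pa


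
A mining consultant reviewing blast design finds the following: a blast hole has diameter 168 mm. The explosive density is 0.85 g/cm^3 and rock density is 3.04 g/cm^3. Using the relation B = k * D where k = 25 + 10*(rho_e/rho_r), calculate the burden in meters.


First, compute k:
rho_e / rho_r = 0.85 / 3.04 = 0.2796052632
k = 25 + 10 * 0.2796052632 = 27.79605263
Then, compute burden:
B = k * D / 1000 = 27.79605263 * 168 / 1000
= 4669.736842 / 1000
= 4.6697 m

4.6697 m


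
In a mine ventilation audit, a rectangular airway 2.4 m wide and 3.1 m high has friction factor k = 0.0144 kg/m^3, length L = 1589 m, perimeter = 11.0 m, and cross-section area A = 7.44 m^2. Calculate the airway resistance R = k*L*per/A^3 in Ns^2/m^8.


0.6112 Ns^2/m^8

Compute the numerator:
k * L * per = 0.0144 * 1589 * 11.0
= 251.6976
Compute the denominator:
A^3 = 7.44^3 = 411.830784
Resistance:
R = 251.6976 / 411.830784
= 0.6112 Ns^2/m^8


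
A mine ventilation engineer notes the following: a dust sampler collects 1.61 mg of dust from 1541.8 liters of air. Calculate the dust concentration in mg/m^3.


Convert liters to m^3: 1 m^3 = 1000 L
Concentration = mass / volume * 1000
= 1.61 / 1541.8 * 1000
= 0.001044234012 * 1000
= 1.0442 mg/m^3

1.0442 mg/m^3


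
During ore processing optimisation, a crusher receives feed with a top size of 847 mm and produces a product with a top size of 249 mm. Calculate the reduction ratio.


3.4016

Reduction ratio = feed size / product size
= 847 / 249
= 3.4016


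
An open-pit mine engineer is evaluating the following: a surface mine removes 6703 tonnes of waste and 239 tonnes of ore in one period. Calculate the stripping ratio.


28.046

Stripping ratio = waste tonnage / ore tonnage
= 6703 / 239
= 28.046


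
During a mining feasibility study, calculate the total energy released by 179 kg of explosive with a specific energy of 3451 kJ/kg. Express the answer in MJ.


Energy = mass * specific_energy / 1000
= 179 * 3451 / 1000
= 617729 / 1000
= 617.729 MJ

617.729 MJ


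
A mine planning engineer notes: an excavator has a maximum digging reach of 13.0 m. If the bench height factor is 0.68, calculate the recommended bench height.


Bench height = reach * factor
= 13.0 * 0.68
= 8.84 m

8.84 m


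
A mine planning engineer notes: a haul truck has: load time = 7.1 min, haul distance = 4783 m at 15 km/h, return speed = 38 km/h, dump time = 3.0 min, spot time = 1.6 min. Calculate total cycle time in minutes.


Convert haul speed to m/min: 15 * 1000/60 = 250 m/min
Haul time = 4783 / 250 = 19.132 min
Convert return speed to m/min: 38 * 1000/60 = 633.3333333 m/min
Return time = 4783 / 633.3333333 = 7.552105263 min
Total cycle time:
= 7.1 + 19.132 + 3.0 + 7.552105263 + 1.6
= 38.3841 min

38.3841 min


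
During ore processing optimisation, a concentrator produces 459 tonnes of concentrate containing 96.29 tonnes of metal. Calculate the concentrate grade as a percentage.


20.9782%

Grade = (metal in concentrate / concentrate mass) * 100
= (96.29 / 459) * 100
= 0.2097821351 * 100
= 20.9782%


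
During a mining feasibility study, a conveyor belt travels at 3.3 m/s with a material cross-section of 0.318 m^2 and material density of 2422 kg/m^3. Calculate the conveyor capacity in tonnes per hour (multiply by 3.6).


9149.9285 t/h

Volumetric flow = speed * area
= 3.3 * 0.318 = 1.0494 m^3/s
Mass flow = volumetric * density
= 1.0494 * 2422 = 2541.6468 kg/s
Convert to t/h: multiply by 3.6
Capacity = 2541.6468 * 3.6
= 9149.9285 t/h


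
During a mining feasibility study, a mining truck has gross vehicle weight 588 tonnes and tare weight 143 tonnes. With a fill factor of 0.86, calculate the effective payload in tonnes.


382.7 tonnes

Maximum payload = gross - tare
= 588 - 143 = 445 tonnes
Effective payload = max payload * fill factor
= 445 * 0.86
= 382.7 tonnes


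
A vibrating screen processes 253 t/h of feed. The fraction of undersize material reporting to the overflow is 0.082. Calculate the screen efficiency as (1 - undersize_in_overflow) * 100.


91.8%

Screen efficiency = (1 - fraction of undersize in overflow) * 100
= (1 - 0.082) * 100
= 0.918 * 100
= 91.8%


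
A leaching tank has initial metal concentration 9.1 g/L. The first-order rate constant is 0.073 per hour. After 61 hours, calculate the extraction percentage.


98.8356%

Compute the exponent:
-k * t = -0.073 * 61 = -4.453
Remaining concentration:
C = 9.1 * exp(-4.453)
= 9.1 * 0.01164358377
= 0.1059566123 g/L
Extracted = 9.1 - 0.1059566123 = 8.994043388 g/L
Extraction % = 8.994043388 / 9.1 * 100
= 98.8356%


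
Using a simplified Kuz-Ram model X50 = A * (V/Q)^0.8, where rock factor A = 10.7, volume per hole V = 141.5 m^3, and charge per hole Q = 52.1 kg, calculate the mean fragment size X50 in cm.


Compute V/Q:
V/Q = 141.5 / 52.1 = 2.715930902
Raise to the power 0.8:
(V/Q)^0.8 = 2.715930902^0.8 = 2.224000975
Multiply by A:
X50 = 10.7 * 2.224000975
= 23.7968 cm

23.7968 cm


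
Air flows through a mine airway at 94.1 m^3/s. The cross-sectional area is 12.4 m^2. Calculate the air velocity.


Velocity = flow rate / cross-sectional area
= 94.1 / 12.4
= 7.5887 m/s

7.5887 m/s


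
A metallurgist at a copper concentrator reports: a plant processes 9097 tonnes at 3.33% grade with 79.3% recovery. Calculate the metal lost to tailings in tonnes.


62.7065 tonnes

Total metal in feed:
= 9097 * 3.33 / 100 = 302.9301 tonnes
Metal recovered:
= 302.9301 * 79.3 / 100 = 240.2235693 tonnes
Metal lost to tailings:
= 302.9301 - 240.2235693
= 62.7065 tonnes


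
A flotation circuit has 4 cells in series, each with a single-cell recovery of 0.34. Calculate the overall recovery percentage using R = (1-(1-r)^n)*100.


Complement of single-cell recovery:
1 - r = 1 - 0.34 = 0.66
Raise to power n:
(1 - r)^4 = 0.66^4 = 0.18974736
Overall recovery:
R = (1 - 0.18974736) * 100
= 81.0253%

81.0253%


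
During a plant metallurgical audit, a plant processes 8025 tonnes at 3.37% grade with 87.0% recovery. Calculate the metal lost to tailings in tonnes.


Total metal in feed:
= 8025 * 3.37 / 100 = 270.4425 tonnes
Metal recovered:
= 270.4425 * 87.0 / 100 = 235.284975 tonnes
Metal lost to tailings:
= 270.4425 - 235.284975
= 35.1575 tonnes

35.1575 tonnes


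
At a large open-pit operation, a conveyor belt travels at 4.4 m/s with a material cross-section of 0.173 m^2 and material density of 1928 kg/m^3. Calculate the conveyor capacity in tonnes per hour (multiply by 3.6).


5283.337 t/h

Volumetric flow = speed * area
= 4.4 * 0.173 = 0.7612 m^3/s
Mass flow = volumetric * density
= 0.7612 * 1928 = 1467.5936 kg/s
Convert to t/h: multiply by 3.6
Capacity = 1467.5936 * 3.6
= 5283.337 t/h


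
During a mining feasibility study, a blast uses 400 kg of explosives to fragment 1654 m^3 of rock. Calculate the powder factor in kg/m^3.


0.2418 kg/m^3

Powder factor = explosive mass / rock volume
= 400 / 1654
= 0.2418 kg/m^3


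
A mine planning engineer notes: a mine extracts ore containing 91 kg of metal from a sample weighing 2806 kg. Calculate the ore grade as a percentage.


Ore grade = (metal mass / ore mass) * 100
= (91 / 2806) * 100
= 0.03243050606 * 100
= 3.2431%

3.2431%


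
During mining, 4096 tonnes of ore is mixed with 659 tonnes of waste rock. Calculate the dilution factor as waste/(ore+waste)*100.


13.8591%

Total material = ore + waste
= 4096 + 659 = 4755 tonnes
Dilution = waste / total * 100
= 659 / 4755 * 100
= 0.1385909569 * 100
= 13.8591%


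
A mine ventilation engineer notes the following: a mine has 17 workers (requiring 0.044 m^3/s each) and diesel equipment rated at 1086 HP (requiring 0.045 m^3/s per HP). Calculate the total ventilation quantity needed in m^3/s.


49.618 m^3/s

Airflow for workers:
Q_people = 17 * 0.044 = 0.748 m^3/s
Airflow for diesel equipment:
Q_diesel = 1086 * 0.045 = 48.87 m^3/s
Total ventilation:
Q_total = 0.748 + 48.87
= 49.618 m^3/s


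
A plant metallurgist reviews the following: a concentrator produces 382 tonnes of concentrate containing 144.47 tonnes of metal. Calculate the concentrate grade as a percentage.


Grade = (metal in concentrate / concentrate mass) * 100
= (144.47 / 382) * 100
= 0.3781937173 * 100
= 37.8194%

37.8194%


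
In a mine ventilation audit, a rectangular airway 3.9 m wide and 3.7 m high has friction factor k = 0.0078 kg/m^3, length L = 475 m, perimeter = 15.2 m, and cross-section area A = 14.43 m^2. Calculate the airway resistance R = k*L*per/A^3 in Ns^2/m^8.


0.0187 Ns^2/m^8

Compute the numerator:
k * L * per = 0.0078 * 475 * 15.2
= 56.316
Compute the denominator:
A^3 = 14.43^3 = 3004.685307
Resistance:
R = 56.316 / 3004.685307
= 0.0187 Ns^2/m^8


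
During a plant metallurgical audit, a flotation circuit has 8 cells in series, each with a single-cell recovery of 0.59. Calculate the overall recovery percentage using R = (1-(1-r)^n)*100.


Complement of single-cell recovery:
1 - r = 1 - 0.59 = 0.41
Raise to power n:
(1 - r)^8 = 0.41^8 = 0.0007984925229
Overall recovery:
R = (1 - 0.0007984925229) * 100
= 99.9202%

99.9202%


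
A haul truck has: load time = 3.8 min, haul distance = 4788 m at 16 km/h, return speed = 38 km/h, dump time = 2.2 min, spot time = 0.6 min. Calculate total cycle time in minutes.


Convert haul speed to m/min: 16 * 1000/60 = 266.6666667 m/min
Haul time = 4788 / 266.6666667 = 17.955 min
Convert return speed to m/min: 38 * 1000/60 = 633.3333333 m/min
Return time = 4788 / 633.3333333 = 7.56 min
Total cycle time:
= 3.8 + 17.955 + 2.2 + 7.56 + 0.6
= 32.115 min

32.115 min


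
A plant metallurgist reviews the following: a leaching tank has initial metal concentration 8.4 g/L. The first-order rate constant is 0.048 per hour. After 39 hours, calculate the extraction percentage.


84.6184%

Compute the exponent:
-k * t = -0.048 * 39 = -1.872
Remaining concentration:
C = 8.4 * exp(-1.872)
= 8.4 * 0.1538157225
= 1.292052069 g/L
Extracted = 8.4 - 1.292052069 = 7.107947931 g/L
Extraction % = 7.107947931 / 8.4 * 100
= 84.6184%


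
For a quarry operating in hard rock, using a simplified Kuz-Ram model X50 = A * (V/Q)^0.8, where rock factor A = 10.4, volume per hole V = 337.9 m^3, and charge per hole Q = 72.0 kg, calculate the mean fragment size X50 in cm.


Compute V/Q:
V/Q = 337.9 / 72.0 = 4.693055556
Raise to the power 0.8:
(V/Q)^0.8 = 4.693055556^0.8 = 3.444804313
Multiply by A:
X50 = 10.4 * 3.444804313
= 35.826 cm

35.826 cm


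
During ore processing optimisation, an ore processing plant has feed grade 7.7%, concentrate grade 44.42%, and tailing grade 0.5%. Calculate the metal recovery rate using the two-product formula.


94.571%

Using the two-product formula:
R = 100 * c * (f - t) / (f * (c - t))
Numerator = 100 * 44.42 * (7.7 - 0.5)
= 100 * 44.42 * 7.2
= 31982.4
Denominator = 7.7 * (44.42 - 0.5)
= 7.7 * 43.92
= 338.184
R = 31982.4 / 338.184
= 94.571%


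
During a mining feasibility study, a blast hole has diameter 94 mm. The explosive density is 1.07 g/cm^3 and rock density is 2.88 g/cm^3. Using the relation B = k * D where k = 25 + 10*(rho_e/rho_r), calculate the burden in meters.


2.6992 m

First, compute k:
rho_e / rho_r = 1.07 / 2.88 = 0.3715277778
k = 25 + 10 * 0.3715277778 = 28.71527778
Then, compute burden:
B = k * D / 1000 = 28.71527778 * 94 / 1000
= 2699.236111 / 1000
= 2.6992 m


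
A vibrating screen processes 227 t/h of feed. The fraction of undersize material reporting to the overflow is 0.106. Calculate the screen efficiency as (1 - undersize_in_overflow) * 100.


89.4%

Screen efficiency = (1 - fraction of undersize in overflow) * 100
= (1 - 0.106) * 100
= 0.894 * 100
= 89.4%


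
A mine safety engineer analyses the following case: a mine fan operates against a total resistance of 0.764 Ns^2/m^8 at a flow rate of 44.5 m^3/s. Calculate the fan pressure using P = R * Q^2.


1512.911 Pa

Compute Q^2:
Q^2 = 44.5^2 = 1980.25
Compute pressure:
P = R * Q^2 = 0.764 * 1980.25
= 1512.911 Pa


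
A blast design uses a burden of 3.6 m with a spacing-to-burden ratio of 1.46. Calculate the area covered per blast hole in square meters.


First, find the spacing:
Spacing = burden * ratio = 3.6 * 1.46
= 5.256 m
Then, calculate the area:
Area = burden * spacing = 3.6 * 5.256
= 18.9216 m^2

18.9216 m^2


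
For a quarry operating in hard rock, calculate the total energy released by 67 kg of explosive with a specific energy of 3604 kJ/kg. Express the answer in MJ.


Energy = mass * specific_energy / 1000
= 67 * 3604 / 1000
= 241468 / 1000
= 241.468 MJ

241.468 MJ


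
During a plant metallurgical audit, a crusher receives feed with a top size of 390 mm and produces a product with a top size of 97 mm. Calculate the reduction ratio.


4.0206

Reduction ratio = feed size / product size
= 390 / 97
= 4.0206


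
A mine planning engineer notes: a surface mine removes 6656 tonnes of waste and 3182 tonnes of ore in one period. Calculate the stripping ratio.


2.0918

Stripping ratio = waste tonnage / ore tonnage
= 6656 / 3182
= 2.0918


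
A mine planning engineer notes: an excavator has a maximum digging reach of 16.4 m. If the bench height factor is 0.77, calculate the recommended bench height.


12.628 m

Bench height = reach * factor
= 16.4 * 0.77
= 12.628 m


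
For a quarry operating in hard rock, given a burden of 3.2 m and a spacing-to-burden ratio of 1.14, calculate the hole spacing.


Spacing = burden * ratio
= 3.2 * 1.14
= 3.648 m

3.648 m


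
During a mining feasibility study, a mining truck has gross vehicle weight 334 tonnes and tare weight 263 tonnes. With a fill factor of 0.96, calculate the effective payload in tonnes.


68.16 tonnes

Maximum payload = gross - tare
= 334 - 263 = 71 tonnes
Effective payload = max payload * fill factor
= 71 * 0.96
= 68.16 tonnes


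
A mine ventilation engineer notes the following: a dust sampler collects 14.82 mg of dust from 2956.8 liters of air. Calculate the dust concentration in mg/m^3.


5.0122 mg/m^3

Convert liters to m^3: 1 m^3 = 1000 L
Concentration = mass / volume * 1000
= 14.82 / 2956.8 * 1000
= 0.005012175325 * 1000
= 5.0122 mg/m^3


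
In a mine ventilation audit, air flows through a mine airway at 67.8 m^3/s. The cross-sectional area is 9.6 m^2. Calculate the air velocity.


7.0625 m/s

Velocity = flow rate / cross-sectional area
= 67.8 / 9.6
= 7.0625 m/s


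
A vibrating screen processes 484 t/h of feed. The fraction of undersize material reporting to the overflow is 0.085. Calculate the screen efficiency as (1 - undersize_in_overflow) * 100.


91.5%

Screen efficiency = (1 - fraction of undersize in overflow) * 100
= (1 - 0.085) * 100
= 0.915 * 100
= 91.5%


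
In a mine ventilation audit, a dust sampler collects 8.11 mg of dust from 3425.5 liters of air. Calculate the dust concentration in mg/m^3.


2.3675 mg/m^3

Convert liters to m^3: 1 m^3 = 1000 L
Concentration = mass / volume * 1000
= 8.11 / 3425.5 * 1000
= 0.002367537586 * 1000
= 2.3675 mg/m^3


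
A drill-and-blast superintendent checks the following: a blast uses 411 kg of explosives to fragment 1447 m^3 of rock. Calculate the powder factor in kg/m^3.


0.284 kg/m^3

Powder factor = explosive mass / rock volume
= 411 / 1447
= 0.284 kg/m^3


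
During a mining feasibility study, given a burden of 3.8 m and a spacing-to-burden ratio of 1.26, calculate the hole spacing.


4.788 m

Spacing = burden * ratio
= 3.8 * 1.26
= 4.788 m


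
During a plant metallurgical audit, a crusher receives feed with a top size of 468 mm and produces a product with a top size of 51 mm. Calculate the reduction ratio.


Reduction ratio = feed size / product size
= 468 / 51
= 9.1765

9.1765


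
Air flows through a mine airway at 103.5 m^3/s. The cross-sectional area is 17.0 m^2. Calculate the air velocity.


6.0882 m/s

Velocity = flow rate / cross-sectional area
= 103.5 / 17.0
= 6.0882 m/s


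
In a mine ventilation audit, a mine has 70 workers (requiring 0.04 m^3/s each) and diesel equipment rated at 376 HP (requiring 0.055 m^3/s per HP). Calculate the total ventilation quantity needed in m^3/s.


23.48 m^3/s

Airflow for workers:
Q_people = 70 * 0.04 = 2.8 m^3/s
Airflow for diesel equipment:
Q_diesel = 376 * 0.055 = 20.68 m^3/s
Total ventilation:
Q_total = 2.8 + 20.68
= 23.48 m^3/s


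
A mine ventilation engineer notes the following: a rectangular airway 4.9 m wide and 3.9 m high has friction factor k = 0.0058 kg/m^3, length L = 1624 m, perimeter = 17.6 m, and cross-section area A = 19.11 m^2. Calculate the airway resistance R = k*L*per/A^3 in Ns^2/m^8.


Compute the numerator:
k * L * per = 0.0058 * 1624 * 17.6
= 165.77792
Compute the denominator:
A^3 = 19.11^3 = 6978.821031
Resistance:
R = 165.77792 / 6978.821031
= 0.0238 Ns^2/m^8

0.0238 Ns^2/m^8


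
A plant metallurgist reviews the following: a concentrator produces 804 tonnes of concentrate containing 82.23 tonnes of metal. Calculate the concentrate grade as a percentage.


Grade = (metal in concentrate / concentrate mass) * 100
= (82.23 / 804) * 100
= 0.1022761194 * 100
= 10.2276%

10.2276%


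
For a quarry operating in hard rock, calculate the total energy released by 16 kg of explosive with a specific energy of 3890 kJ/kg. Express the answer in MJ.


62.24 MJ

Energy = mass * specific_energy / 1000
= 16 * 3890 / 1000
= 62240 / 1000
= 62.24 MJ


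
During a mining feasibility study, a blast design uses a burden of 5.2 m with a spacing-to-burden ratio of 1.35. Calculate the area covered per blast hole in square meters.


First, find the spacing:
Spacing = burden * ratio = 5.2 * 1.35
= 7.02 m
Then, calculate the area:
Area = burden * spacing = 5.2 * 7.02
= 36.504 m^2

36.504 m^2


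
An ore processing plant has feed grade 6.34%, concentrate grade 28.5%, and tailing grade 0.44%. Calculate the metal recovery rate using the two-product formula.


Using the two-product formula:
R = 100 * c * (f - t) / (f * (c - t))
Numerator = 100 * 28.5 * (6.34 - 0.44)
= 100 * 28.5 * 5.9
= 16815.0
Denominator = 6.34 * (28.5 - 0.44)
= 6.34 * 28.06
= 177.9004
R = 16815.0 / 177.9004
= 94.5192%

94.5192%


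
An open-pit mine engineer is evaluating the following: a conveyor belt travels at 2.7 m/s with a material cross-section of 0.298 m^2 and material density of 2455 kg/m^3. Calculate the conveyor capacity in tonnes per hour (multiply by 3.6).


7111.0548 t/h

Volumetric flow = speed * area
= 2.7 * 0.298 = 0.8046 m^3/s
Mass flow = volumetric * density
= 0.8046 * 2455 = 1975.293 kg/s
Convert to t/h: multiply by 3.6
Capacity = 1975.293 * 3.6
= 7111.0548 t/h


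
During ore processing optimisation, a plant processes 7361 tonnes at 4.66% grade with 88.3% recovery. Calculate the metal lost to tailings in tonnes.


40.1336 tonnes

Total metal in feed:
= 7361 * 4.66 / 100 = 343.0226 tonnes
Metal recovered:
= 343.0226 * 88.3 / 100 = 302.8889558 tonnes
Metal lost to tailings:
= 343.0226 - 302.8889558
= 40.1336 tonnes


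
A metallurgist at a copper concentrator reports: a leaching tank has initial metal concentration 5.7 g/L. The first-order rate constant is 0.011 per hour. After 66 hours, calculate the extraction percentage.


51.616%

Compute the exponent:
-k * t = -0.011 * 66 = -0.726
Remaining concentration:
C = 5.7 * exp(-0.726)
= 5.7 * 0.4838404865
= 2.757890773 g/L
Extracted = 5.7 - 2.757890773 = 2.942109227 g/L
Extraction % = 2.942109227 / 5.7 * 100
= 51.616%
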